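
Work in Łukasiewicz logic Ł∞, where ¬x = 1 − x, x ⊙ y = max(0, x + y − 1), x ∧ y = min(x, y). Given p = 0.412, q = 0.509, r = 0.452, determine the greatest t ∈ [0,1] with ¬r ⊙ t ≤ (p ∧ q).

0.864

¬r = 1 − 0.452 = 0.548
So the left factor is ¬r = 0.548.
p ∧ q = min(0.412, 0.509) = 0.412
So the right-hand bound is p ∧ q = 0.412.
The residuum of the Łukasiewicz t-norm gives the supremum: min(1, 1 − 0.548 + 0.412).
1 − 0.548 + 0.412 = 0.864, so t = min(1, 0.864) = 0.864.
Check: 0.548 ⊙ 0.864 = max(0, 0.412) = 0.412 ≤ 0.412.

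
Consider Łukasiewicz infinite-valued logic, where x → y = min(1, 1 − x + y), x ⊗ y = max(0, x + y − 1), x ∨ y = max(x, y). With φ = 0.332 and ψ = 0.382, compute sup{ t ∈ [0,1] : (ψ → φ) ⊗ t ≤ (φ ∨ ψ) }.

0.432

ψ → φ = min(1, 1 − 0.382 + 0.332) = min(1, 0.950) = 0.950
So the left factor is ψ → φ = 0.950.
φ ∨ ψ = max(0.332, 0.382) = 0.382
So the right-hand bound is φ ∨ ψ = 0.382.
The residuum of the Łukasiewicz t-norm gives the supremum: min(1, 1 − 0.950 + 0.382).
1 − 0.950 + 0.382 = 0.432, so t = min(1, 0.432) = 0.432.
Check: 0.950 ⊗ 0.432 = max(0, 0.382) = 0.382 ≤ 0.382.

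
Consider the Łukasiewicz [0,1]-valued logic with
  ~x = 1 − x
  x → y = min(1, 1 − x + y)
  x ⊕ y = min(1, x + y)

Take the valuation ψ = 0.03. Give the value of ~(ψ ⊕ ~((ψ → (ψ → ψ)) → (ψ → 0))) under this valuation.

0.94

ψ → ψ = min(1, 1 − 0.03 + 0.03) = min(1, 1.00) = 1.00
ψ → (ψ → ψ) = min(1, 1 − 0.03 + 1.00) = min(1, 1.97) = 1.00
ψ → 0 = min(1, 1 − 0.03 + 0.00) = min(1, 0.97) = 0.97
(ψ → (ψ → ψ)) → (ψ → 0) = min(1, 1 − 1.00 + 0.97) = min(1, 0.97) = 0.97
~((ψ → (ψ → ψ)) → (ψ → 0)) = 1 − 0.97 = 0.03
ψ ⊕ ~((ψ → (ψ → ψ)) → (ψ → 0)) = min(1, 0.03 + 0.03) = min(1, 0.06) = 0.06
~(ψ ⊕ ~((ψ → (ψ → ψ)) → (ψ → 0))) = 1 − 0.06 = 0.94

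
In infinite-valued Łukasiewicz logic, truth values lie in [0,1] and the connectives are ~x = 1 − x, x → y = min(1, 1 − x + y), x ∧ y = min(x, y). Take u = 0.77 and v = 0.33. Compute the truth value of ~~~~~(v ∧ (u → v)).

0.67

u → v = min(1, 1 − 0.77 + 0.33) = min(1, 0.56) = 0.56
v ∧ (u → v) = min(0.33, 0.56) = 0.33
~(v ∧ (u → v)) = 1 − 0.33 = 0.67
~~(v ∧ (u → v)) = 1 − 0.67 = 0.33
~~~(v ∧ (u → v)) = 1 − 0.33 = 0.67
~~~~(v ∧ (u → v)) = 1 − 0.67 = 0.33
~~~~~(v ∧ (u → v)) = 1 − 0.33 = 0.67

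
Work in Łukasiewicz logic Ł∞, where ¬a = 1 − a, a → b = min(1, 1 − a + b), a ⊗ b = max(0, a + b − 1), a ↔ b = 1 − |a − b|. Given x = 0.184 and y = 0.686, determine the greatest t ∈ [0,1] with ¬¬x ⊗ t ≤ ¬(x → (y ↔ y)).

¬x = 1 − 0.184 = 0.816
¬¬x = 1 − 0.816 = 0.184
So the left factor is ¬¬x = 0.184.
y ↔ y = 1 − |0.686 − 0.686| = 1 − 0.000 = 1.000
x → (y ↔ y) = min(1, 1 − 0.184 + 1.000) = min(1, 1.816) = 1.000
¬(x → (y ↔ y)) = 1 − 1.000 = 0.000
So the right-hand bound is ¬(x → (y ↔ y)) = 0.000.
The residuum of the Łukasiewicz t-norm gives the supremum: min(1, 1 − 0.184 + 0.000).
1 − 0.184 + 0.000 = 0.816, so t = min(1, 0.816) = 0.816.
Check: 0.184 ⊗ 0.816 = max(0, 0.000) = 0.000 ≤ 0.000.

0.816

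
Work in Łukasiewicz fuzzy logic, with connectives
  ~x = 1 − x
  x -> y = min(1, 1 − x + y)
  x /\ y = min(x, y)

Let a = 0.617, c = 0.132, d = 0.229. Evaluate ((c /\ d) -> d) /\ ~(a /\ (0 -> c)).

0.383

c /\ d = min(0.132, 0.229) = 0.132
(c /\ d) -> d = min(1, 1 − 0.132 + 0.229) = min(1, 1.097) = 1.000
0 -> c = min(1, 1 − 0.000 + 0.132) = min(1, 1.132) = 1.000
a /\ (0 -> c) = min(0.617, 1.000) = 0.617
~(a /\ (0 -> c)) = 1 − 0.617 = 0.383
((c /\ d) -> d) /\ ~(a /\ (0 -> c)) = min(1.000, 0.383) = 0.383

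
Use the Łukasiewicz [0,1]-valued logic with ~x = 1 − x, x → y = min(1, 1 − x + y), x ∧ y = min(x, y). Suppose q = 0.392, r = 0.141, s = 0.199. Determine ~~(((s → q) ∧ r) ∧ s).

s → q = min(1, 1 − 0.199 + 0.392) = min(1, 1.193) = 1.000
(s → q) ∧ r = min(1.000, 0.141) = 0.141
((s → q) ∧ r) ∧ s = min(0.141, 0.199) = 0.141
~(((s → q) ∧ r) ∧ s) = 1 − 0.141 = 0.859
~~(((s → q) ∧ r) ∧ s) = 1 − 0.859 = 0.141

0.141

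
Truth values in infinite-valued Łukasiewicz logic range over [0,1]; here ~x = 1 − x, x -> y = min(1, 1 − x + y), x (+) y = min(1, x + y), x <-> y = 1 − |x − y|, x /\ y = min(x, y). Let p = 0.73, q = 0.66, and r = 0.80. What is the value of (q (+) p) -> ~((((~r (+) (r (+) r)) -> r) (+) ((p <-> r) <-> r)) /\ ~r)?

0.80

q (+) p = min(1, 0.66 + 0.73) = min(1, 1.39) = 1.00
~r = 1 − 0.80 = 0.20
r (+) r = min(1, 0.80 + 0.80) = min(1, 1.60) = 1.00
~r (+) (r (+) r) = min(1, 0.20 + 1.00) = min(1, 1.20) = 1.00
(~r (+) (r (+) r)) -> r = min(1, 1 − 1.00 + 0.80) = min(1, 0.80) = 0.80
p <-> r = 1 − |0.73 − 0.80| = 1 − 0.07 = 0.93
(p <-> r) <-> r = 1 − |0.93 − 0.80| = 1 − 0.13 = 0.87
((~r (+) (r (+) r)) -> r) (+) ((p <-> r) <-> r) = min(1, 0.80 + 0.87) = min(1, 1.67) = 1.00
(((~r (+) (r (+) r)) -> r) (+) ((p <-> r) <-> r)) /\ ~r = min(1.00, 0.20) = 0.20
~((((~r (+) (r (+) r)) -> r) (+) ((p <-> r) <-> r)) /\ ~r) = 1 − 0.20 = 0.80
(q (+) p) -> ~((((~r (+) (r (+) r)) -> r) (+) ((p <-> r) <-> r)) /\ ~r) = min(1, 1 − 1.00 + 0.80) = min(1, 0.80) = 0.80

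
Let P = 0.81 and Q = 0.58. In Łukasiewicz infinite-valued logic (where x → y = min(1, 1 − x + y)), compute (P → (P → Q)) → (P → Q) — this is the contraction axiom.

0.81

P → Q = min(1, 1 − 0.81 + 0.58) = min(1, 0.77) = 0.77
P → (P → Q) = min(1, 1 − 0.81 + 0.77) = min(1, 0.96) = 0.96
(P → (P → Q)) → (P → Q) = min(1, 1 − 0.96 + 0.77) = min(1, 0.81) = 0.81
(The value 0.81 < 1 shows this instance is not satisfied; fails in Ł∞ (the t-norm is not idempotent).)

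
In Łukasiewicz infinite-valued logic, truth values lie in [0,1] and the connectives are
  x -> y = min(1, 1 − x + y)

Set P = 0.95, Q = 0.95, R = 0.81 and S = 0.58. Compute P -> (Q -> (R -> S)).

0.87

R -> S = min(1, 1 − 0.81 + 0.58) = min(1, 0.77) = 0.77
Q -> (R -> S) = min(1, 1 − 0.95 + 0.77) = min(1, 0.82) = 0.82
P -> (Q -> (R -> S)) = min(1, 1 − 0.95 + 0.82) = min(1, 0.87) = 0.87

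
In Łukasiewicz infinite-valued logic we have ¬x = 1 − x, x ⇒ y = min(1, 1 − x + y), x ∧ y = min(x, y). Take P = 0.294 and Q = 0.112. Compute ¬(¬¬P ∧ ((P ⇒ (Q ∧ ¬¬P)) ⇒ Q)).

0.706

¬P = 1 − 0.294 = 0.706
¬¬P = 1 − 0.706 = 0.294
Q ∧ ¬¬P = min(0.112, 0.294) = 0.112
P ⇒ (Q ∧ ¬¬P) = min(1, 1 − 0.294 + 0.112) = min(1, 0.818) = 0.818
(P ⇒ (Q ∧ ¬¬P)) ⇒ Q = min(1, 1 − 0.818 + 0.112) = min(1, 0.294) = 0.294
¬¬P ∧ ((P ⇒ (Q ∧ ¬¬P)) ⇒ Q) = min(0.294, 0.294) = 0.294
¬(¬¬P ∧ ((P ⇒ (Q ∧ ¬¬P)) ⇒ Q)) = 1 − 0.294 = 0.706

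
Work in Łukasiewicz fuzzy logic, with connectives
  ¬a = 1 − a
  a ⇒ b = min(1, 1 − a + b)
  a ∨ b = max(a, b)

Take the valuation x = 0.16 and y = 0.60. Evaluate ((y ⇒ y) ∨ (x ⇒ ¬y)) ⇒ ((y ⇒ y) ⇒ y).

0.60

y ⇒ y = min(1, 1 − 0.60 + 0.60) = min(1, 1.00) = 1.00
¬y = 1 − 0.60 = 0.40
x ⇒ ¬y = min(1, 1 − 0.16 + 0.40) = min(1, 1.24) = 1.00
(y ⇒ y) ∨ (x ⇒ ¬y) = max(1.00, 1.00) = 1.00
(y ⇒ y) ⇒ y = min(1, 1 − 1.00 + 0.60) = min(1, 0.60) = 0.60
((y ⇒ y) ∨ (x ⇒ ¬y)) ⇒ ((y ⇒ y) ⇒ y) = min(1, 1 − 1.00 + 0.60) = min(1, 0.60) = 0.60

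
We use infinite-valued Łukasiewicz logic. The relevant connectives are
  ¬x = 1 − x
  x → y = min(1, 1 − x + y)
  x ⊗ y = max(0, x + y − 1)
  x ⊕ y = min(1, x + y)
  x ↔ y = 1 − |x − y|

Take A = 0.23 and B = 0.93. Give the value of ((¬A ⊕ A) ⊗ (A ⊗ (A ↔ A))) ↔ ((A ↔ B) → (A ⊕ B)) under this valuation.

0.23

¬A = 1 − 0.23 = 0.77
¬A ⊕ A = min(1, 0.77 + 0.23) = min(1, 1.00) = 1.00
A ↔ A = 1 − |0.23 − 0.23| = 1 − 0.00 = 1.00
A ⊗ (A ↔ A) = max(0, 0.23 + 1.00 − 1) = max(0, 0.23) = 0.23
(¬A ⊕ A) ⊗ (A ⊗ (A ↔ A)) = max(0, 1.00 + 0.23 − 1) = max(0, 0.23) = 0.23
A ↔ B = 1 − |0.23 − 0.93| = 1 − 0.70 = 0.30
A ⊕ B = min(1, 0.23 + 0.93) = min(1, 1.16) = 1.00
(A ↔ B) → (A ⊕ B) = min(1, 1 − 0.30 + 1.00) = min(1, 1.70) = 1.00
((¬A ⊕ A) ⊗ (A ⊗ (A ↔ A))) ↔ ((A ↔ B) → (A ⊕ B)) = 1 − |0.23 − 1.00| = 1 − 0.77 = 0.23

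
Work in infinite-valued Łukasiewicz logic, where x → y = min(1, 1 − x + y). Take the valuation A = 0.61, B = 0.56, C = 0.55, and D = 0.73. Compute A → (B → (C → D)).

C → D = min(1, 1 − 0.55 + 0.73) = min(1, 1.18) = 1.00
B → (C → D) = min(1, 1 − 0.56 + 1.00) = min(1, 1.44) = 1.00
A → (B → (C → D)) = min(1, 1 − 0.61 + 1.00) = min(1, 1.39) = 1.00

1.00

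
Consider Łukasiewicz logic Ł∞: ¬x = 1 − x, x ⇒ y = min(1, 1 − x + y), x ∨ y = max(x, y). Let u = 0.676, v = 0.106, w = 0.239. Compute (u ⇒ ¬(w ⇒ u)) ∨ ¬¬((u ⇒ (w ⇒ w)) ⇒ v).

0.324

w ⇒ u = min(1, 1 − 0.239 + 0.676) = min(1, 1.437) = 1.000
¬(w ⇒ u) = 1 − 1.000 = 0.000
u ⇒ ¬(w ⇒ u) = min(1, 1 − 0.676 + 0.000) = min(1, 0.324) = 0.324
w ⇒ w = min(1, 1 − 0.239 + 0.239) = min(1, 1.000) = 1.000
u ⇒ (w ⇒ w) = min(1, 1 − 0.676 + 1.000) = min(1, 1.324) = 1.000
(u ⇒ (w ⇒ w)) ⇒ v = min(1, 1 − 1.000 + 0.106) = min(1, 0.106) = 0.106
¬((u ⇒ (w ⇒ w)) ⇒ v) = 1 − 0.106 = 0.894
¬¬((u ⇒ (w ⇒ w)) ⇒ v) = 1 − 0.894 = 0.106
(u ⇒ ¬(w ⇒ u)) ∨ ¬¬((u ⇒ (w ⇒ w)) ⇒ v) = max(0.324, 0.106) = 0.324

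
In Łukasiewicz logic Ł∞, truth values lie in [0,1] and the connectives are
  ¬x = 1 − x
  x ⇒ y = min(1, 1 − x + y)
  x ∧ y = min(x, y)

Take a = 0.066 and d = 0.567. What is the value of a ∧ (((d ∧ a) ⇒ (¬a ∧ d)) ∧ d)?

0.066

d ∧ a = min(0.567, 0.066) = 0.066
¬a = 1 − 0.066 = 0.934
¬a ∧ d = min(0.934, 0.567) = 0.567
(d ∧ a) ⇒ (¬a ∧ d) = min(1, 1 − 0.066 + 0.567) = min(1, 1.501) = 1.000
((d ∧ a) ⇒ (¬a ∧ d)) ∧ d = min(1.000, 0.567) = 0.567
a ∧ (((d ∧ a) ⇒ (¬a ∧ d)) ∧ d) = min(0.066, 0.567) = 0.066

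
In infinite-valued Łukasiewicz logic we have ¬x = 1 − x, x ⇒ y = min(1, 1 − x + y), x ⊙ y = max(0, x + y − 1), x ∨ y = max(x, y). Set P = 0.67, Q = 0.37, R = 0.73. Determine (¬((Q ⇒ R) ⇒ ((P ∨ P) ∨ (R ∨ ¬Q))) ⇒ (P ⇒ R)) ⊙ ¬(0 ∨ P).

0.33

Q ⇒ R = min(1, 1 − 0.37 + 0.73) = min(1, 1.36) = 1.00
P ∨ P = max(0.67, 0.67) = 0.67
¬Q = 1 − 0.37 = 0.63
R ∨ ¬Q = max(0.73, 0.63) = 0.73
(P ∨ P) ∨ (R ∨ ¬Q) = max(0.67, 0.73) = 0.73
(Q ⇒ R) ⇒ ((P ∨ P) ∨ (R ∨ ¬Q)) = min(1, 1 − 1.00 + 0.73) = min(1, 0.73) = 0.73
¬((Q ⇒ R) ⇒ ((P ∨ P) ∨ (R ∨ ¬Q))) = 1 − 0.73 = 0.27
P ⇒ R = min(1, 1 − 0.67 + 0.73) = min(1, 1.06) = 1.00
¬((Q ⇒ R) ⇒ ((P ∨ P) ∨ (R ∨ ¬Q))) ⇒ (P ⇒ R) = min(1, 1 − 0.27 + 1.00) = min(1, 1.73) = 1.00
0 ∨ P = max(0.00, 0.67) = 0.67
¬(0 ∨ P) = 1 − 0.67 = 0.33
(¬((Q ⇒ R) ⇒ ((P ∨ P) ∨ (R ∨ ¬Q))) ⇒ (P ⇒ R)) ⊙ ¬(0 ∨ P) = max(0, 1.00 + 0.33 − 1) = max(0, 0.33) = 0.33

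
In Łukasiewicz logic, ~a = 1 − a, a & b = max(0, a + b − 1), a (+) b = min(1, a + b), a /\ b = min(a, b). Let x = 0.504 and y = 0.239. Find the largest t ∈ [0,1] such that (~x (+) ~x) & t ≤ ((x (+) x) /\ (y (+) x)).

0.751

~x = 1 − 0.504 = 0.496
~x (+) ~x = min(1, 0.496 + 0.496) = min(1, 0.992) = 0.992
So the left factor is ~x (+) ~x = 0.992.
x (+) x = min(1, 0.504 + 0.504) = min(1, 1.008) = 1.000
y (+) x = min(1, 0.239 + 0.504) = min(1, 0.743) = 0.743
(x (+) x) /\ (y (+) x) = min(1.000, 0.743) = 0.743
So the right-hand bound is (x (+) x) /\ (y (+) x) = 0.743.
The residuum of the Łukasiewicz t-norm gives the supremum: min(1, 1 − 0.992 + 0.743).
1 − 0.992 + 0.743 = 0.751, so t = min(1, 0.751) = 0.751.
Check: 0.992 & 0.751 = max(0, 0.743) = 0.743 ≤ 0.743.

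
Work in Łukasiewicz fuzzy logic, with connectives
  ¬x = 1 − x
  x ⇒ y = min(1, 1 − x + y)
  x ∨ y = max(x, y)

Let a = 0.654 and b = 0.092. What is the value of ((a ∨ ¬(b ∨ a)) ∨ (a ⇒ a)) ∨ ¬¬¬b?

1.000

b ∨ a = max(0.092, 0.654) = 0.654
¬(b ∨ a) = 1 − 0.654 = 0.346
a ∨ ¬(b ∨ a) = max(0.654, 0.346) = 0.654
a ⇒ a = min(1, 1 − 0.654 + 0.654) = min(1, 1.000) = 1.000
(a ∨ ¬(b ∨ a)) ∨ (a ⇒ a) = max(0.654, 1.000) = 1.000
¬b = 1 − 0.092 = 0.908
¬¬b = 1 − 0.908 = 0.092
¬¬¬b = 1 − 0.092 = 0.908
((a ∨ ¬(b ∨ a)) ∨ (a ⇒ a)) ∨ ¬¬¬b = max(1.000, 0.908) = 1.000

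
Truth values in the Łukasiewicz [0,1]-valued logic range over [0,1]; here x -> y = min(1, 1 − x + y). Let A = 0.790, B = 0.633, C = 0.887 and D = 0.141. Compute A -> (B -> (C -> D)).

0.831

C -> D = min(1, 1 − 0.887 + 0.141) = min(1, 0.254) = 0.254
B -> (C -> D) = min(1, 1 − 0.633 + 0.254) = min(1, 0.621) = 0.621
A -> (B -> (C -> D)) = min(1, 1 − 0.790 + 0.621) = min(1, 0.831) = 0.831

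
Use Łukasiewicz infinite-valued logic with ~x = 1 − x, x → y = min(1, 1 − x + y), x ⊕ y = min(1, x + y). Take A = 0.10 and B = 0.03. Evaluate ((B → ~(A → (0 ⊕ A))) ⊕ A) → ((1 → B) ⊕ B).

0 ⊕ A = min(1, 0.00 + 0.10) = min(1, 0.10) = 0.10
A → (0 ⊕ A) = min(1, 1 − 0.10 + 0.10) = min(1, 1.00) = 1.00
~(A → (0 ⊕ A)) = 1 − 1.00 = 0.00
B → ~(A → (0 ⊕ A)) = min(1, 1 − 0.03 + 0.00) = min(1, 0.97) = 0.97
(B → ~(A → (0 ⊕ A))) ⊕ A = min(1, 0.97 + 0.10) = min(1, 1.07) = 1.00
1 → B = min(1, 1 − 1.00 + 0.03) = min(1, 0.03) = 0.03
(1 → B) ⊕ B = min(1, 0.03 + 0.03) = min(1, 0.06) = 0.06
((B → ~(A → (0 ⊕ A))) ⊕ A) → ((1 → B) ⊕ B) = min(1, 1 − 1.00 + 0.06) = min(1, 0.06) = 0.06

0.06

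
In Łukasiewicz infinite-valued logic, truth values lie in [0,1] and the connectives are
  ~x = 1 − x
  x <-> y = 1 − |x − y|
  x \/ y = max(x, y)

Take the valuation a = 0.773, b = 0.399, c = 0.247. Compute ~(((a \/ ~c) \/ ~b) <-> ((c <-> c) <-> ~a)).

~c = 1 − 0.247 = 0.753
a \/ ~c = max(0.773, 0.753) = 0.773
~b = 1 − 0.399 = 0.601
(a \/ ~c) \/ ~b = max(0.773, 0.601) = 0.773
c <-> c = 1 − |0.247 − 0.247| = 1 − 0.000 = 1.000
~a = 1 − 0.773 = 0.227
(c <-> c) <-> ~a = 1 − |1.000 − 0.227| = 1 − 0.773 = 0.227
((a \/ ~c) \/ ~b) <-> ((c <-> c) <-> ~a) = 1 − |0.773 − 0.227| = 1 − 0.546 = 0.454
~(((a \/ ~c) \/ ~b) <-> ((c <-> c) <-> ~a)) = 1 − 0.454 = 0.546

0.546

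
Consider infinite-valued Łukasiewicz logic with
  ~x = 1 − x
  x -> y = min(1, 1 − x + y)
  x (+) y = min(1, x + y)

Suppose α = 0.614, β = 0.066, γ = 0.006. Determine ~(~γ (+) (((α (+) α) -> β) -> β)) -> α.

1.000

~γ = 1 − 0.006 = 0.994
α (+) α = min(1, 0.614 + 0.614) = min(1, 1.228) = 1.000
(α (+) α) -> β = min(1, 1 − 1.000 + 0.066) = min(1, 0.066) = 0.066
((α (+) α) -> β) -> β = min(1, 1 − 0.066 + 0.066) = min(1, 1.000) = 1.000
~γ (+) (((α (+) α) -> β) -> β) = min(1, 0.994 + 1.000) = min(1, 1.994) = 1.000
~(~γ (+) (((α (+) α) -> β) -> β)) = 1 − 1.000 = 0.000
~(~γ (+) (((α (+) α) -> β) -> β)) -> α = min(1, 1 − 0.000 + 0.614) = min(1, 1.614) = 1.000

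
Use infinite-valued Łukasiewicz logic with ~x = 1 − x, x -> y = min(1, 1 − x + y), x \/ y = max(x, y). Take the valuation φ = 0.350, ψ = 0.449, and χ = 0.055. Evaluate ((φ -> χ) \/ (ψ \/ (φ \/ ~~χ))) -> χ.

φ -> χ = min(1, 1 − 0.350 + 0.055) = min(1, 0.705) = 0.705
~χ = 1 − 0.055 = 0.945
~~χ = 1 − 0.945 = 0.055
φ \/ ~~χ = max(0.350, 0.055) = 0.350
ψ \/ (φ \/ ~~χ) = max(0.449, 0.350) = 0.449
(φ -> χ) \/ (ψ \/ (φ \/ ~~χ)) = max(0.705, 0.449) = 0.705
((φ -> χ) \/ (ψ \/ (φ \/ ~~χ))) -> χ = min(1, 1 − 0.705 + 0.055) = min(1, 0.350) = 0.350

0.350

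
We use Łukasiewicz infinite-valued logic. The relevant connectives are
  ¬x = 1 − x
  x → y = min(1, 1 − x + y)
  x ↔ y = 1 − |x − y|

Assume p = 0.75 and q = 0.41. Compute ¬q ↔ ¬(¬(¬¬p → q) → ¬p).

0.50

¬q = 1 − 0.41 = 0.59
¬p = 1 − 0.75 = 0.25
¬¬p = 1 − 0.25 = 0.75
¬¬p → q = min(1, 1 − 0.75 + 0.41) = min(1, 0.66) = 0.66
¬(¬¬p → q) = 1 − 0.66 = 0.34
¬(¬¬p → q) → ¬p = min(1, 1 − 0.34 + 0.25) = min(1, 0.91) = 0.91
¬(¬(¬¬p → q) → ¬p) = 1 − 0.91 = 0.09
¬q ↔ ¬(¬(¬¬p → q) → ¬p) = 1 − |0.59 − 0.09| = 1 − 0.50 = 0.50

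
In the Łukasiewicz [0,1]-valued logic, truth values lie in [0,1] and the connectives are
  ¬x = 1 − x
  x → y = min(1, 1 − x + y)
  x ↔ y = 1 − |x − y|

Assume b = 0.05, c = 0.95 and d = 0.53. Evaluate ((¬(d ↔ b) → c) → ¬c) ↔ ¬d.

d ↔ b = 1 − |0.53 − 0.05| = 1 − 0.48 = 0.52
¬(d ↔ b) = 1 − 0.52 = 0.48
¬(d ↔ b) → c = min(1, 1 − 0.48 + 0.95) = min(1, 1.47) = 1.00
¬c = 1 − 0.95 = 0.05
(¬(d ↔ b) → c) → ¬c = min(1, 1 − 1.00 + 0.05) = min(1, 0.05) = 0.05
¬d = 1 − 0.53 = 0.47
((¬(d ↔ b) → c) → ¬c) ↔ ¬d = 1 − |0.05 − 0.47| = 1 − 0.42 = 0.58

0.58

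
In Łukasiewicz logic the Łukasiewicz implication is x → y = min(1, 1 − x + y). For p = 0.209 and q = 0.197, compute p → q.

p → q = min(1, 1 − 0.209 + 0.197) = min(1, 0.988) = 0.988
For comparison, the Gödel implication (1 if x ≤ y else y) would give 0.197.

0.988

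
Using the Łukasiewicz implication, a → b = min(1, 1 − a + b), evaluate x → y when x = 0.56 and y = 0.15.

0.59

x → y = min(1, 1 − 0.56 + 0.15) = min(1, 0.59) = 0.59
For comparison, the Gödel implication (1 if a ≤ b else b) would give 0.15.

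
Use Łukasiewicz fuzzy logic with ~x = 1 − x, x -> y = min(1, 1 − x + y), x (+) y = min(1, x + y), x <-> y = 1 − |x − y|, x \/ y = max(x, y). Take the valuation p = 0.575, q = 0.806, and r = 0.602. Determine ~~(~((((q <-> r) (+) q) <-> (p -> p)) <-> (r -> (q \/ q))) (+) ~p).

q <-> r = 1 − |0.806 − 0.602| = 1 − 0.204 = 0.796
(q <-> r) (+) q = min(1, 0.796 + 0.806) = min(1, 1.602) = 1.000
p -> p = min(1, 1 − 0.575 + 0.575) = min(1, 1.000) = 1.000
((q <-> r) (+) q) <-> (p -> p) = 1 − |1.000 − 1.000| = 1 − 0.000 = 1.000
q \/ q = max(0.806, 0.806) = 0.806
r -> (q \/ q) = min(1, 1 − 0.602 + 0.806) = min(1, 1.204) = 1.000
(((q <-> r) (+) q) <-> (p -> p)) <-> (r -> (q \/ q)) = 1 − |1.000 − 1.000| = 1 − 0.000 = 1.000
~((((q <-> r) (+) q) <-> (p -> p)) <-> (r -> (q \/ q))) = 1 − 1.000 = 0.000
~p = 1 − 0.575 = 0.425
~((((q <-> r) (+) q) <-> (p -> p)) <-> (r -> (q \/ q))) (+) ~p = min(1, 0.000 + 0.425) = min(1, 0.425) = 0.425
~(~((((q <-> r) (+) q) <-> (p -> p)) <-> (r -> (q \/ q))) (+) ~p) = 1 − 0.425 = 0.575
~~(~((((q <-> r) (+) q) <-> (p -> p)) <-> (r -> (q \/ q))) (+) ~p) = 1 − 0.575 = 0.425

0.425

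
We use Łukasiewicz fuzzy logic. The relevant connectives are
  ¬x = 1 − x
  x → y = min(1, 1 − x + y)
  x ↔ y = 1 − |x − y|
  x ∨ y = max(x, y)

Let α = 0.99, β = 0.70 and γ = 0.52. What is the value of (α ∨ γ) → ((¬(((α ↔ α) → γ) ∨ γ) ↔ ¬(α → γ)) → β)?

α ∨ γ = max(0.99, 0.52) = 0.99
α ↔ α = 1 − |0.99 − 0.99| = 1 − 0.00 = 1.00
(α ↔ α) → γ = min(1, 1 − 1.00 + 0.52) = min(1, 0.52) = 0.52
((α ↔ α) → γ) ∨ γ = max(0.52, 0.52) = 0.52
¬(((α ↔ α) → γ) ∨ γ) = 1 − 0.52 = 0.48
α → γ = min(1, 1 − 0.99 + 0.52) = min(1, 0.53) = 0.53
¬(α → γ) = 1 − 0.53 = 0.47
¬(((α ↔ α) → γ) ∨ γ) ↔ ¬(α → γ) = 1 − |0.48 − 0.47| = 1 − 0.01 = 0.99
(¬(((α ↔ α) → γ) ∨ γ) ↔ ¬(α → γ)) → β = min(1, 1 − 0.99 + 0.70) = min(1, 0.71) = 0.71
(α ∨ γ) → ((¬(((α ↔ α) → γ) ∨ γ) ↔ ¬(α → γ)) → β) = min(1, 1 − 0.99 + 0.71) = min(1, 0.72) = 0.72

0.72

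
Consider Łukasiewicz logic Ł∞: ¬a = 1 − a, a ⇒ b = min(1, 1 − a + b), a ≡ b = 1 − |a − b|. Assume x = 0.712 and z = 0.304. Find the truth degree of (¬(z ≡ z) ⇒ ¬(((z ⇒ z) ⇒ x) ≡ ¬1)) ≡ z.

0.304

z ≡ z = 1 − |0.304 − 0.304| = 1 − 0.000 = 1.000
¬(z ≡ z) = 1 − 1.000 = 0.000
z ⇒ z = min(1, 1 − 0.304 + 0.304) = min(1, 1.000) = 1.000
(z ⇒ z) ⇒ x = min(1, 1 − 1.000 + 0.712) = min(1, 0.712) = 0.712
¬1 = 1 − 1.000 = 0.000
((z ⇒ z) ⇒ x) ≡ ¬1 = 1 − |0.712 − 0.000| = 1 − 0.712 = 0.288
¬(((z ⇒ z) ⇒ x) ≡ ¬1) = 1 − 0.288 = 0.712
¬(z ≡ z) ⇒ ¬(((z ⇒ z) ⇒ x) ≡ ¬1) = min(1, 1 − 0.000 + 0.712) = min(1, 1.712) = 1.000
(¬(z ≡ z) ⇒ ¬(((z ⇒ z) ⇒ x) ≡ ¬1)) ≡ z = 1 − |1.000 − 0.304| = 1 − 0.696 = 0.304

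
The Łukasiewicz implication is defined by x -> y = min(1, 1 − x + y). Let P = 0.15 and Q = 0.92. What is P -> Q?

P -> Q = min(1, 1 − 0.15 + 0.92) = min(1, 1.77) = 1.00
For comparison, the Gödel implication (1 if x ≤ y else y) would give 1.00.

1.00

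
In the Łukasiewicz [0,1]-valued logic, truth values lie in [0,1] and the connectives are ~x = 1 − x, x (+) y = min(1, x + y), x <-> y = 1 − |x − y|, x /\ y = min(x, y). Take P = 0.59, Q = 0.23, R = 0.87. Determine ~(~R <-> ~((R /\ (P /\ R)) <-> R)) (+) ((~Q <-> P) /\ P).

~R = 1 − 0.87 = 0.13
P /\ R = min(0.59, 0.87) = 0.59
R /\ (P /\ R) = min(0.87, 0.59) = 0.59
(R /\ (P /\ R)) <-> R = 1 − |0.59 − 0.87| = 1 − 0.28 = 0.72
~((R /\ (P /\ R)) <-> R) = 1 − 0.72 = 0.28
~R <-> ~((R /\ (P /\ R)) <-> R) = 1 − |0.13 − 0.28| = 1 − 0.15 = 0.85
~(~R <-> ~((R /\ (P /\ R)) <-> R)) = 1 − 0.85 = 0.15
~Q = 1 − 0.23 = 0.77
~Q <-> P = 1 − |0.77 − 0.59| = 1 − 0.18 = 0.82
(~Q <-> P) /\ P = min(0.82, 0.59) = 0.59
~(~R <-> ~((R /\ (P /\ R)) <-> R)) (+) ((~Q <-> P) /\ P) = min(1, 0.15 + 0.59) = min(1, 0.74) = 0.74

0.74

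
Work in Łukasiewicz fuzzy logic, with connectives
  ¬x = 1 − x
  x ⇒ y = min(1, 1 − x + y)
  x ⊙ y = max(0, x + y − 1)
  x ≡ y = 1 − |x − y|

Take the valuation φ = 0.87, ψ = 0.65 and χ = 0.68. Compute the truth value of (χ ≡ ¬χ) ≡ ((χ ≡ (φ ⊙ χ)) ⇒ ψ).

0.86

¬χ = 1 − 0.68 = 0.32
χ ≡ ¬χ = 1 − |0.68 − 0.32| = 1 − 0.36 = 0.64
φ ⊙ χ = max(0, 0.87 + 0.68 − 1) = max(0, 0.55) = 0.55
χ ≡ (φ ⊙ χ) = 1 − |0.68 − 0.55| = 1 − 0.13 = 0.87
(χ ≡ (φ ⊙ χ)) ⇒ ψ = min(1, 1 − 0.87 + 0.65) = min(1, 0.78) = 0.78
(χ ≡ ¬χ) ≡ ((χ ≡ (φ ⊙ χ)) ⇒ ψ) = 1 − |0.64 − 0.78| = 1 − 0.14 = 0.86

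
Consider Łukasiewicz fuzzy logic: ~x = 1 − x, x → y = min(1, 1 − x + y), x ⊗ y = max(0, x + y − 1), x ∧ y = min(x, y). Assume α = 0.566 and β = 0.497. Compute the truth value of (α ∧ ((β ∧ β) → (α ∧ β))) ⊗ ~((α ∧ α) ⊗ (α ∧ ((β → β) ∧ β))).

0.503

β ∧ β = min(0.497, 0.497) = 0.497
α ∧ β = min(0.566, 0.497) = 0.497
(β ∧ β) → (α ∧ β) = min(1, 1 − 0.497 + 0.497) = min(1, 1.000) = 1.000
α ∧ ((β ∧ β) → (α ∧ β)) = min(0.566, 1.000) = 0.566
α ∧ α = min(0.566, 0.566) = 0.566
β → β = min(1, 1 − 0.497 + 0.497) = min(1, 1.000) = 1.000
(β → β) ∧ β = min(1.000, 0.497) = 0.497
α ∧ ((β → β) ∧ β) = min(0.566, 0.497) = 0.497
(α ∧ α) ⊗ (α ∧ ((β → β) ∧ β)) = max(0, 0.566 + 0.497 − 1) = max(0, 0.063) = 0.063
~((α ∧ α) ⊗ (α ∧ ((β → β) ∧ β))) = 1 − 0.063 = 0.937
(α ∧ ((β ∧ β) → (α ∧ β))) ⊗ ~((α ∧ α) ⊗ (α ∧ ((β → β) ∧ β))) = max(0, 0.566 + 0.937 − 1) = max(0, 0.503) = 0.503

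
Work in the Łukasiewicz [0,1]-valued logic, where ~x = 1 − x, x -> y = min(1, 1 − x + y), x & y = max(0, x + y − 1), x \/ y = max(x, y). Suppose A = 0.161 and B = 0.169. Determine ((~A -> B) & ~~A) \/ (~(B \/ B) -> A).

0.330

~A = 1 − 0.161 = 0.839
~A -> B = min(1, 1 − 0.839 + 0.169) = min(1, 0.330) = 0.330
~~A = 1 − 0.839 = 0.161
(~A -> B) & ~~A = max(0, 0.330 + 0.161 − 1) = max(0, -0.509) = 0.000
B \/ B = max(0.169, 0.169) = 0.169
~(B \/ B) = 1 − 0.169 = 0.831
~(B \/ B) -> A = min(1, 1 − 0.831 + 0.161) = min(1, 0.330) = 0.330
((~A -> B) & ~~A) \/ (~(B \/ B) -> A) = max(0.000, 0.330) = 0.330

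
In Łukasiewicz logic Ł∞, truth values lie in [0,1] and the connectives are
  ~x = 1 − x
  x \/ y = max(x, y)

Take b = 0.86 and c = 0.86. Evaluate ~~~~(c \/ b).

0.86

c \/ b = max(0.86, 0.86) = 0.86
~(c \/ b) = 1 − 0.86 = 0.14
~~(c \/ b) = 1 − 0.14 = 0.86
~~~(c \/ b) = 1 − 0.86 = 0.14
~~~~(c \/ b) = 1 − 0.14 = 0.86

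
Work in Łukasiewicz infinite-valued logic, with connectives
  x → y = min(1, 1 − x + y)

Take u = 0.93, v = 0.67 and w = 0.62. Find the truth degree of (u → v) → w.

u → v = min(1, 1 − 0.93 + 0.67) = min(1, 0.74) = 0.74
(u → v) → w = min(1, 1 − 0.74 + 0.62) = min(1, 0.88) = 0.88

0.88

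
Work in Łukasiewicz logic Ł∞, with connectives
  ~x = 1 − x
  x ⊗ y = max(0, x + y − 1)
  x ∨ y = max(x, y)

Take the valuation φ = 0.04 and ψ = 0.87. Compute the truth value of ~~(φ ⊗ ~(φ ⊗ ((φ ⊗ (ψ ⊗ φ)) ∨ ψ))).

0.04

ψ ⊗ φ = max(0, 0.87 + 0.04 − 1) = max(0, -0.09) = 0.00
φ ⊗ (ψ ⊗ φ) = max(0, 0.04 + 0.00 − 1) = max(0, -0.96) = 0.00
(φ ⊗ (ψ ⊗ φ)) ∨ ψ = max(0.00, 0.87) = 0.87
φ ⊗ ((φ ⊗ (ψ ⊗ φ)) ∨ ψ) = max(0, 0.04 + 0.87 − 1) = max(0, -0.09) = 0.00
~(φ ⊗ ((φ ⊗ (ψ ⊗ φ)) ∨ ψ)) = 1 − 0.00 = 1.00
φ ⊗ ~(φ ⊗ ((φ ⊗ (ψ ⊗ φ)) ∨ ψ)) = max(0, 0.04 + 1.00 − 1) = max(0, 0.04) = 0.04
~(φ ⊗ ~(φ ⊗ ((φ ⊗ (ψ ⊗ φ)) ∨ ψ))) = 1 − 0.04 = 0.96
~~(φ ⊗ ~(φ ⊗ ((φ ⊗ (ψ ⊗ φ)) ∨ ψ))) = 1 − 0.96 = 0.04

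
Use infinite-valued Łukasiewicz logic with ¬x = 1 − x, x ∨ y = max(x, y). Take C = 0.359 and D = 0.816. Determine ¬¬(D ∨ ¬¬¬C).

0.816

¬C = 1 − 0.359 = 0.641
¬¬C = 1 − 0.641 = 0.359
¬¬¬C = 1 − 0.359 = 0.641
D ∨ ¬¬¬C = max(0.816, 0.641) = 0.816
¬(D ∨ ¬¬¬C) = 1 − 0.816 = 0.184
¬¬(D ∨ ¬¬¬C) = 1 − 0.184 = 0.816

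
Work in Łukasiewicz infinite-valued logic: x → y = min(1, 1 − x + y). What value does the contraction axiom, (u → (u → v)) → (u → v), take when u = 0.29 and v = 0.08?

u → v = min(1, 1 − 0.29 + 0.08) = min(1, 0.79) = 0.79
u → (u → v) = min(1, 1 − 0.29 + 0.79) = min(1, 1.50) = 1.00
(u → (u → v)) → (u → v) = min(1, 1 − 1.00 + 0.79) = min(1, 0.79) = 0.79
(The value 0.79 < 1 shows this instance is not satisfied; fails in Ł∞ (the t-norm is not idempotent).)

0.79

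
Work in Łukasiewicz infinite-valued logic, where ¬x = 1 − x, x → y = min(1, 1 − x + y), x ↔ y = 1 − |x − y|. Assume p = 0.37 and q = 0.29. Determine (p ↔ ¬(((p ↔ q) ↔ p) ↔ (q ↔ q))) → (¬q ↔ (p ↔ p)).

p ↔ q = 1 − |0.37 − 0.29| = 1 − 0.08 = 0.92
(p ↔ q) ↔ p = 1 − |0.92 − 0.37| = 1 − 0.55 = 0.45
q ↔ q = 1 − |0.29 − 0.29| = 1 − 0.00 = 1.00
((p ↔ q) ↔ p) ↔ (q ↔ q) = 1 − |0.45 − 1.00| = 1 − 0.55 = 0.45
¬(((p ↔ q) ↔ p) ↔ (q ↔ q)) = 1 − 0.45 = 0.55
p ↔ ¬(((p ↔ q) ↔ p) ↔ (q ↔ q)) = 1 − |0.37 − 0.55| = 1 − 0.18 = 0.82
¬q = 1 − 0.29 = 0.71
p ↔ p = 1 − |0.37 − 0.37| = 1 − 0.00 = 1.00
¬q ↔ (p ↔ p) = 1 − |0.71 − 1.00| = 1 − 0.29 = 0.71
(p ↔ ¬(((p ↔ q) ↔ p) ↔ (q ↔ q))) → (¬q ↔ (p ↔ p)) = min(1, 1 − 0.82 + 0.71) = min(1, 0.89) = 0.89

0.89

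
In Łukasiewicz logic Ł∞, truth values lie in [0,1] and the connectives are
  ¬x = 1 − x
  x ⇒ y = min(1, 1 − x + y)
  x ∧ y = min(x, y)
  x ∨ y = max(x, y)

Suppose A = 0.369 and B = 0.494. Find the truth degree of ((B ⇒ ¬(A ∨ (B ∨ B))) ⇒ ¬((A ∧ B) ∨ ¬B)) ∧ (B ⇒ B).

B ∨ B = max(0.494, 0.494) = 0.494
A ∨ (B ∨ B) = max(0.369, 0.494) = 0.494
¬(A ∨ (B ∨ B)) = 1 − 0.494 = 0.506
B ⇒ ¬(A ∨ (B ∨ B)) = min(1, 1 − 0.494 + 0.506) = min(1, 1.012) = 1.000
A ∧ B = min(0.369, 0.494) = 0.369
¬B = 1 − 0.494 = 0.506
(A ∧ B) ∨ ¬B = max(0.369, 0.506) = 0.506
¬((A ∧ B) ∨ ¬B) = 1 − 0.506 = 0.494
(B ⇒ ¬(A ∨ (B ∨ B))) ⇒ ¬((A ∧ B) ∨ ¬B) = min(1, 1 − 1.000 + 0.494) = min(1, 0.494) = 0.494
B ⇒ B = min(1, 1 − 0.494 + 0.494) = min(1, 1.000) = 1.000
((B ⇒ ¬(A ∨ (B ∨ B))) ⇒ ¬((A ∧ B) ∨ ¬B)) ∧ (B ⇒ B) = min(0.494, 1.000) = 0.494

0.494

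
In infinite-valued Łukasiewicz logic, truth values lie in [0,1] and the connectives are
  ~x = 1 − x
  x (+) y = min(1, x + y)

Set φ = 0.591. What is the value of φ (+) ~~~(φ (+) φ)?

φ (+) φ = min(1, 0.591 + 0.591) = min(1, 1.182) = 1.000
~(φ (+) φ) = 1 − 1.000 = 0.000
~~(φ (+) φ) = 1 − 0.000 = 1.000
~~~(φ (+) φ) = 1 − 1.000 = 0.000
φ (+) ~~~(φ (+) φ) = min(1, 0.591 + 0.000) = min(1, 0.591) = 0.591

0.591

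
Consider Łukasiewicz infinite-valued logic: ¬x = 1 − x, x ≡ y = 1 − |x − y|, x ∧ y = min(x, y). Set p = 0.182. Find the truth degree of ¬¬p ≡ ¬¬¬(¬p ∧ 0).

0.182

¬p = 1 − 0.182 = 0.818
¬¬p = 1 − 0.818 = 0.182
¬p ∧ 0 = min(0.818, 0.000) = 0.000
¬(¬p ∧ 0) = 1 − 0.000 = 1.000
¬¬(¬p ∧ 0) = 1 − 1.000 = 0.000
¬¬¬(¬p ∧ 0) = 1 − 0.000 = 1.000
¬¬p ≡ ¬¬¬(¬p ∧ 0) = 1 − |0.182 − 1.000| = 1 − 0.818 = 0.182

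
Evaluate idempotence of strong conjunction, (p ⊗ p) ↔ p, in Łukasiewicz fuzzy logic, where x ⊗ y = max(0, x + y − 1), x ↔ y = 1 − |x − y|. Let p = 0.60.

p ⊗ p = max(0, 0.60 + 0.60 − 1) = max(0, 0.20) = 0.20
(p ⊗ p) ↔ p = 1 − |0.20 − 0.60| = 1 − 0.40 = 0.60
(The value 0.60 < 1 shows this instance is not satisfied; fails in Ł∞ since a ⊗ a = max(0, 2a−1) ≠ a in general.)

0.60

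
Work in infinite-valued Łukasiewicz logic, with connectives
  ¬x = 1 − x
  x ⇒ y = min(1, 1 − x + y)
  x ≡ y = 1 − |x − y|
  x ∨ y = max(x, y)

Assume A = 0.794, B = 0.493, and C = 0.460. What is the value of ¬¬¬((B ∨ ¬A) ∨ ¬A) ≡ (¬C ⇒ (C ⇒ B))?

0.507

¬A = 1 − 0.794 = 0.206
B ∨ ¬A = max(0.493, 0.206) = 0.493
(B ∨ ¬A) ∨ ¬A = max(0.493, 0.206) = 0.493
¬((B ∨ ¬A) ∨ ¬A) = 1 − 0.493 = 0.507
¬¬((B ∨ ¬A) ∨ ¬A) = 1 − 0.507 = 0.493
¬¬¬((B ∨ ¬A) ∨ ¬A) = 1 − 0.493 = 0.507
¬C = 1 − 0.460 = 0.540
C ⇒ B = min(1, 1 − 0.460 + 0.493) = min(1, 1.033) = 1.000
¬C ⇒ (C ⇒ B) = min(1, 1 − 0.540 + 1.000) = min(1, 1.460) = 1.000
¬¬¬((B ∨ ¬A) ∨ ¬A) ≡ (¬C ⇒ (C ⇒ B)) = 1 − |0.507 − 1.000| = 1 − 0.493 = 0.507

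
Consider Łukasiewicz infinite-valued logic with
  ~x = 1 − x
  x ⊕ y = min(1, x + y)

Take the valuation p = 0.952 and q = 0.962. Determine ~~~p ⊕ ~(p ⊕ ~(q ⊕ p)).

0.096

~p = 1 − 0.952 = 0.048
~~p = 1 − 0.048 = 0.952
~~~p = 1 − 0.952 = 0.048
q ⊕ p = min(1, 0.962 + 0.952) = min(1, 1.914) = 1.000
~(q ⊕ p) = 1 − 1.000 = 0.000
p ⊕ ~(q ⊕ p) = min(1, 0.952 + 0.000) = min(1, 0.952) = 0.952
~(p ⊕ ~(q ⊕ p)) = 1 − 0.952 = 0.048
~~~p ⊕ ~(p ⊕ ~(q ⊕ p)) = min(1, 0.048 + 0.048) = min(1, 0.096) = 0.096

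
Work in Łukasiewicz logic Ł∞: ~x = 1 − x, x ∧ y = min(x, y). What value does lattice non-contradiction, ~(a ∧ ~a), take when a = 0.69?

0.69

~a = 1 − 0.69 = 0.31
a ∧ ~a = min(0.69, 0.31) = 0.31
~(a ∧ ~a) = 1 − 0.31 = 0.69
(The value 0.69 < 1 shows this instance is not satisfied; not a Ł∞-tautology — its value is 1 − min(a, 1−a).)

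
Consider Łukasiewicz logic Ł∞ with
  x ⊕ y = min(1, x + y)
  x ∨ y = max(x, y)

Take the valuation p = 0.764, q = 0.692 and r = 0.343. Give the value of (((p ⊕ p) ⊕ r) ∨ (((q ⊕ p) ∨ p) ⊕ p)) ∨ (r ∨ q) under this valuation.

1.000

p ⊕ p = min(1, 0.764 + 0.764) = min(1, 1.528) = 1.000
(p ⊕ p) ⊕ r = min(1, 1.000 + 0.343) = min(1, 1.343) = 1.000
q ⊕ p = min(1, 0.692 + 0.764) = min(1, 1.456) = 1.000
(q ⊕ p) ∨ p = max(1.000, 0.764) = 1.000
((q ⊕ p) ∨ p) ⊕ p = min(1, 1.000 + 0.764) = min(1, 1.764) = 1.000
((p ⊕ p) ⊕ r) ∨ (((q ⊕ p) ∨ p) ⊕ p) = max(1.000, 1.000) = 1.000
r ∨ q = max(0.343, 0.692) = 0.692
(((p ⊕ p) ⊕ r) ∨ (((q ⊕ p) ∨ p) ⊕ p)) ∨ (r ∨ q) = max(1.000, 0.692) = 1.000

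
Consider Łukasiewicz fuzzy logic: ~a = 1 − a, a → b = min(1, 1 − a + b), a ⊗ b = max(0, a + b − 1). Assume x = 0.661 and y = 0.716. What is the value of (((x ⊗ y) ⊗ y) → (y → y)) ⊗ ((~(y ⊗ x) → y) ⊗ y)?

0.716

x ⊗ y = max(0, 0.661 + 0.716 − 1) = max(0, 0.377) = 0.377
(x ⊗ y) ⊗ y = max(0, 0.377 + 0.716 − 1) = max(0, 0.093) = 0.093
y → y = min(1, 1 − 0.716 + 0.716) = min(1, 1.000) = 1.000
((x ⊗ y) ⊗ y) → (y → y) = min(1, 1 − 0.093 + 1.000) = min(1, 1.907) = 1.000
y ⊗ x = max(0, 0.716 + 0.661 − 1) = max(0, 0.377) = 0.377
~(y ⊗ x) = 1 − 0.377 = 0.623
~(y ⊗ x) → y = min(1, 1 − 0.623 + 0.716) = min(1, 1.093) = 1.000
(~(y ⊗ x) → y) ⊗ y = max(0, 1.000 + 0.716 − 1) = max(0, 0.716) = 0.716
(((x ⊗ y) ⊗ y) → (y → y)) ⊗ ((~(y ⊗ x) → y) ⊗ y) = max(0, 1.000 + 0.716 − 1) = max(0, 0.716) = 0.716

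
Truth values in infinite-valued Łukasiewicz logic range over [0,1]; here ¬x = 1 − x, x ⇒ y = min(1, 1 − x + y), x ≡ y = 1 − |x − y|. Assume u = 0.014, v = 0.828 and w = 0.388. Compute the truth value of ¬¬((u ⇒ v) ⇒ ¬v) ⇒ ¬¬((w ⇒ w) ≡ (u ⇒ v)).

1.000

u ⇒ v = min(1, 1 − 0.014 + 0.828) = min(1, 1.814) = 1.000
¬v = 1 − 0.828 = 0.172
(u ⇒ v) ⇒ ¬v = min(1, 1 − 1.000 + 0.172) = min(1, 0.172) = 0.172
¬((u ⇒ v) ⇒ ¬v) = 1 − 0.172 = 0.828
¬¬((u ⇒ v) ⇒ ¬v) = 1 − 0.828 = 0.172
w ⇒ w = min(1, 1 − 0.388 + 0.388) = min(1, 1.000) = 1.000
(w ⇒ w) ≡ (u ⇒ v) = 1 − |1.000 − 1.000| = 1 − 0.000 = 1.000
¬((w ⇒ w) ≡ (u ⇒ v)) = 1 − 1.000 = 0.000
¬¬((w ⇒ w) ≡ (u ⇒ v)) = 1 − 0.000 = 1.000
¬¬((u ⇒ v) ⇒ ¬v) ⇒ ¬¬((w ⇒ w) ≡ (u ⇒ v)) = min(1, 1 − 0.172 + 1.000) = min(1, 1.828) = 1.000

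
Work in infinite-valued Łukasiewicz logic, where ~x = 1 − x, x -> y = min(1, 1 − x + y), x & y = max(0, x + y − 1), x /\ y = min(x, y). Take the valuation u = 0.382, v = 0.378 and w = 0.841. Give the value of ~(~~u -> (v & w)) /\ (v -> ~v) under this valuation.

~u = 1 − 0.382 = 0.618
~~u = 1 − 0.618 = 0.382
v & w = max(0, 0.378 + 0.841 − 1) = max(0, 0.219) = 0.219
~~u -> (v & w) = min(1, 1 − 0.382 + 0.219) = min(1, 0.837) = 0.837
~(~~u -> (v & w)) = 1 − 0.837 = 0.163
~v = 1 − 0.378 = 0.622
v -> ~v = min(1, 1 − 0.378 + 0.622) = min(1, 1.244) = 1.000
~(~~u -> (v & w)) /\ (v -> ~v) = min(0.163, 1.000) = 0.163

0.163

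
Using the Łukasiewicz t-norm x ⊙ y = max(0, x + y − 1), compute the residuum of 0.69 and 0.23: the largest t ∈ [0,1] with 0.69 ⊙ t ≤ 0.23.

The residuum of the Łukasiewicz t-norm gives the supremum: min(1, 1 − 0.69 + 0.23).
1 − 0.69 + 0.23 = 0.54, so t = min(1, 0.54) = 0.54.
Check: 0.69 ⊙ 0.54 = max(0, 0.23) = 0.23 ≤ 0.23.

0.54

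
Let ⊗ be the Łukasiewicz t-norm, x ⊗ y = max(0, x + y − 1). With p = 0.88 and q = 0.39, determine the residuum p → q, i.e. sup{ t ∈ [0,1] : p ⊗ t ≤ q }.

0.51

The residuum of the Łukasiewicz t-norm gives the supremum: min(1, 1 − 0.88 + 0.39).
1 − 0.88 + 0.39 = 0.51, so t = min(1, 0.51) = 0.51.
Check: 0.88 ⊗ 0.51 = max(0, 0.39) = 0.39 ≤ 0.39.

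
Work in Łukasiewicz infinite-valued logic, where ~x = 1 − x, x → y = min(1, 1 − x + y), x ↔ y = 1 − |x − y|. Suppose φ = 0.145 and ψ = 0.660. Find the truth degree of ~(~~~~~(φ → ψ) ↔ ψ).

φ → ψ = min(1, 1 − 0.145 + 0.660) = min(1, 1.515) = 1.000
~(φ → ψ) = 1 − 1.000 = 0.000
~~(φ → ψ) = 1 − 0.000 = 1.000
~~~(φ → ψ) = 1 − 1.000 = 0.000
~~~~(φ → ψ) = 1 − 0.000 = 1.000
~~~~~(φ → ψ) = 1 − 1.000 = 0.000
~~~~~(φ → ψ) ↔ ψ = 1 − |0.000 − 0.660| = 1 − 0.660 = 0.340
~(~~~~~(φ → ψ) ↔ ψ) = 1 − 0.340 = 0.660

0.660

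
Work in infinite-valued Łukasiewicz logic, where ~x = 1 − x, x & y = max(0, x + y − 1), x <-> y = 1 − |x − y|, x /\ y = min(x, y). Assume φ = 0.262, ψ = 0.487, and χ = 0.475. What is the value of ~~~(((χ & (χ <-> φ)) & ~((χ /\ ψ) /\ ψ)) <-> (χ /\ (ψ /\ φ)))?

0.262

χ <-> φ = 1 − |0.475 − 0.262| = 1 − 0.213 = 0.787
χ & (χ <-> φ) = max(0, 0.475 + 0.787 − 1) = max(0, 0.262) = 0.262
χ /\ ψ = min(0.475, 0.487) = 0.475
(χ /\ ψ) /\ ψ = min(0.475, 0.487) = 0.475
~((χ /\ ψ) /\ ψ) = 1 − 0.475 = 0.525
(χ & (χ <-> φ)) & ~((χ /\ ψ) /\ ψ) = max(0, 0.262 + 0.525 − 1) = max(0, -0.213) = 0.000
ψ /\ φ = min(0.487, 0.262) = 0.262
χ /\ (ψ /\ φ) = min(0.475, 0.262) = 0.262
((χ & (χ <-> φ)) & ~((χ /\ ψ) /\ ψ)) <-> (χ /\ (ψ /\ φ)) = 1 − |0.000 − 0.262| = 1 − 0.262 = 0.738
~(((χ & (χ <-> φ)) & ~((χ /\ ψ) /\ ψ)) <-> (χ /\ (ψ /\ φ))) = 1 − 0.738 = 0.262
~~(((χ & (χ <-> φ)) & ~((χ /\ ψ) /\ ψ)) <-> (χ /\ (ψ /\ φ))) = 1 − 0.262 = 0.738
~~~(((χ & (χ <-> φ)) & ~((χ /\ ψ) /\ ψ)) <-> (χ /\ (ψ /\ φ))) = 1 − 0.738 = 0.262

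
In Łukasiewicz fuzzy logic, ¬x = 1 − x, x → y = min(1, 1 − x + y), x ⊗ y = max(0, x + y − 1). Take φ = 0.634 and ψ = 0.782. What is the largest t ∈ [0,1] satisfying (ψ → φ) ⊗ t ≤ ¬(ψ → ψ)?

0.148

ψ → φ = min(1, 1 − 0.782 + 0.634) = min(1, 0.852) = 0.852
So the left factor is ψ → φ = 0.852.
ψ → ψ = min(1, 1 − 0.782 + 0.782) = min(1, 1.000) = 1.000
¬(ψ → ψ) = 1 − 1.000 = 0.000
So the right-hand bound is ¬(ψ → ψ) = 0.000.
The residuum of the Łukasiewicz t-norm gives the supremum: min(1, 1 − 0.852 + 0.000).
1 − 0.852 + 0.000 = 0.148, so t = min(1, 0.148) = 0.148.
Check: 0.852 ⊗ 0.148 = max(0, 0.000) = 0.000 ≤ 0.000.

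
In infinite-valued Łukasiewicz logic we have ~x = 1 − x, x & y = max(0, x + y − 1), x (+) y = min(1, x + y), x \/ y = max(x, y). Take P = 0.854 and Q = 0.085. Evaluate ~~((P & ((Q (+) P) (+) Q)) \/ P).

Q (+) P = min(1, 0.085 + 0.854) = min(1, 0.939) = 0.939
(Q (+) P) (+) Q = min(1, 0.939 + 0.085) = min(1, 1.024) = 1.000
P & ((Q (+) P) (+) Q) = max(0, 0.854 + 1.000 − 1) = max(0, 0.854) = 0.854
(P & ((Q (+) P) (+) Q)) \/ P = max(0.854, 0.854) = 0.854
~((P & ((Q (+) P) (+) Q)) \/ P) = 1 − 0.854 = 0.146
~~((P & ((Q (+) P) (+) Q)) \/ P) = 1 − 0.146 = 0.854

0.854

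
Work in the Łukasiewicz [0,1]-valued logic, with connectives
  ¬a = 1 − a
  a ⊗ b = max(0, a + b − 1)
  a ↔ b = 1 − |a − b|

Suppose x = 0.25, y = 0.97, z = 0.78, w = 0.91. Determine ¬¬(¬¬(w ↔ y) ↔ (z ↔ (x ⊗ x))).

0.28

w ↔ y = 1 − |0.91 − 0.97| = 1 − 0.06 = 0.94
¬(w ↔ y) = 1 − 0.94 = 0.06
¬¬(w ↔ y) = 1 − 0.06 = 0.94
x ⊗ x = max(0, 0.25 + 0.25 − 1) = max(0, -0.50) = 0.00
z ↔ (x ⊗ x) = 1 − |0.78 − 0.00| = 1 − 0.78 = 0.22
¬¬(w ↔ y) ↔ (z ↔ (x ⊗ x)) = 1 − |0.94 − 0.22| = 1 − 0.72 = 0.28
¬(¬¬(w ↔ y) ↔ (z ↔ (x ⊗ x))) = 1 − 0.28 = 0.72
¬¬(¬¬(w ↔ y) ↔ (z ↔ (x ⊗ x))) = 1 − 0.72 = 0.28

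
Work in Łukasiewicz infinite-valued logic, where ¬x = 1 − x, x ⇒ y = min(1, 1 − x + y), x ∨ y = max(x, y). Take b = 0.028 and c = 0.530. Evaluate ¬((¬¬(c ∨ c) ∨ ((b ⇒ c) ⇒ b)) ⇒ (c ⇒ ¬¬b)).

0.032

c ∨ c = max(0.530, 0.530) = 0.530
¬(c ∨ c) = 1 − 0.530 = 0.470
¬¬(c ∨ c) = 1 − 0.470 = 0.530
b ⇒ c = min(1, 1 − 0.028 + 0.530) = min(1, 1.502) = 1.000
(b ⇒ c) ⇒ b = min(1, 1 − 1.000 + 0.028) = min(1, 0.028) = 0.028
¬¬(c ∨ c) ∨ ((b ⇒ c) ⇒ b) = max(0.530, 0.028) = 0.530
¬b = 1 − 0.028 = 0.972
¬¬b = 1 − 0.972 = 0.028
c ⇒ ¬¬b = min(1, 1 − 0.530 + 0.028) = min(1, 0.498) = 0.498
(¬¬(c ∨ c) ∨ ((b ⇒ c) ⇒ b)) ⇒ (c ⇒ ¬¬b) = min(1, 1 − 0.530 + 0.498) = min(1, 0.968) = 0.968
¬((¬¬(c ∨ c) ∨ ((b ⇒ c) ⇒ b)) ⇒ (c ⇒ ¬¬b)) = 1 − 0.968 = 0.032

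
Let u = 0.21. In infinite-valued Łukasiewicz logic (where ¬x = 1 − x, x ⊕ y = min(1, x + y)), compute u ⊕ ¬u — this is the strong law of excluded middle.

1.00

¬u = 1 − 0.21 = 0.79
u ⊕ ¬u = min(1, 0.21 + 0.79) = min(1, 1.00) = 1.00
(As expected: always 1 in Ł∞ since a ⊕ (1−a) = 1.)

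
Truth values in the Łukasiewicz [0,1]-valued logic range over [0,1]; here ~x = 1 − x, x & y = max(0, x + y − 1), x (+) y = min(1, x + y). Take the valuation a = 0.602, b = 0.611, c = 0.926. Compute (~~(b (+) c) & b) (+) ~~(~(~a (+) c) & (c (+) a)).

b (+) c = min(1, 0.611 + 0.926) = min(1, 1.537) = 1.000
~(b (+) c) = 1 − 1.000 = 0.000
~~(b (+) c) = 1 − 0.000 = 1.000
~~(b (+) c) & b = max(0, 1.000 + 0.611 − 1) = max(0, 0.611) = 0.611
~a = 1 − 0.602 = 0.398
~a (+) c = min(1, 0.398 + 0.926) = min(1, 1.324) = 1.000
~(~a (+) c) = 1 − 1.000 = 0.000
c (+) a = min(1, 0.926 + 0.602) = min(1, 1.528) = 1.000
~(~a (+) c) & (c (+) a) = max(0, 0.000 + 1.000 − 1) = max(0, 0.000) = 0.000
~(~(~a (+) c) & (c (+) a)) = 1 − 0.000 = 1.000
~~(~(~a (+) c) & (c (+) a)) = 1 − 1.000 = 0.000
(~~(b (+) c) & b) (+) ~~(~(~a (+) c) & (c (+) a)) = min(1, 0.611 + 0.000) = min(1, 0.611) = 0.611

0.611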